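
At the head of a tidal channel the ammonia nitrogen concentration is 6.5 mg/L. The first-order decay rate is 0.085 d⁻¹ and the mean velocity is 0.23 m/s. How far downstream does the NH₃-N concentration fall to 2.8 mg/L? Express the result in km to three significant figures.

From C = C₀·e^(−kt), t = ln(C₀/C)/k = ln(6.5/2.8)/0.085 = 0.8422/0.085 = 9.908 d.
Distance = v·t = 0.23 m/s × 8.561e+05 s = 1.969e+05 m = 196.9 km.

197 km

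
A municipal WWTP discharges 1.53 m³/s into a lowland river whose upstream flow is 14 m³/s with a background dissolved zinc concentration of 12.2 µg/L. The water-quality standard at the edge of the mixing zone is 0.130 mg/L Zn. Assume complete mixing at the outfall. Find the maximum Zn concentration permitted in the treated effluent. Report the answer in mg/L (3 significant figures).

1.21 mg/L

12.2 µg/L = 0.0122 mg/L.
Mass balance: 0.13·15.53 = 1.53·Cₑ + 14·0.0122.
Cₑ = (2.019 − 0.1708) / 1.53 = 1.208 mg/L.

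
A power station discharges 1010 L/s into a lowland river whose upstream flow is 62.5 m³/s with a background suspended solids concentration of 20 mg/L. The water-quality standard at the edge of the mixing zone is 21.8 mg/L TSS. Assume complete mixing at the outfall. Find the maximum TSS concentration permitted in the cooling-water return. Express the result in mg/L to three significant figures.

1010 L/s = 1.01 m³/s.
Mass balance: 21.8·63.51 = 1.01·Cₑ + 62.5·20.
Cₑ = (1385 − 1250) / 1.01 = 133.2 mg/L.

133 mg/L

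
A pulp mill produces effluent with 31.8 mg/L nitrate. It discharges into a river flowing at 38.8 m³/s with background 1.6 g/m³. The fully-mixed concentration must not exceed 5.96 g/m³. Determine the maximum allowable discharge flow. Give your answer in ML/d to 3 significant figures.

Mass balance at complete mixing: C_std·(Q_w + Q_r) = Q_w·C_e + Q_r·C_b.
Rearranging, Q_w = Q_r·(C_std − C_b)/(C_e − C_std) = 38.8·(5.96 − 1.6) / (31.8 − 5.96) = 6.547 m³/s.
= 565.6 ML/d.

566 ML/d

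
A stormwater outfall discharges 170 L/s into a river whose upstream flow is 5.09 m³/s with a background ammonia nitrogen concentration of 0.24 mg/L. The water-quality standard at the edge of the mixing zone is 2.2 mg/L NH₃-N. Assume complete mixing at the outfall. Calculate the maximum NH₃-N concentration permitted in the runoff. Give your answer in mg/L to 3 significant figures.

60.9 mg/L

170 L/s = 0.17 m³/s.
Mass balance: 2.2·5.26 = 0.17·Cₑ + 5.09·0.24.
Cₑ = (11.57 − 1.222) / 0.17 = 60.88 mg/L.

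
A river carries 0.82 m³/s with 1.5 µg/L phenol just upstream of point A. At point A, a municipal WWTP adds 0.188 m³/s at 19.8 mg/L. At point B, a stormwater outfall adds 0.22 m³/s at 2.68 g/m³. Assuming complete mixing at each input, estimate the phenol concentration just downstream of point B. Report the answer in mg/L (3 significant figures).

3.51 mg/L

1.5 µg/L = 0.0015 mg/L.
After input A: C = (0.82·0.0015 + 0.188·19.8) / 1.008 = 3.694 mg/L.
After input B: C = (1.008·3.694 + 0.22·2.68) / 1.228 = 3.512 mg/L.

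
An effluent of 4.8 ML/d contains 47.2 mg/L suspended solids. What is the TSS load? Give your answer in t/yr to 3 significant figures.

82.8 t/yr

4.8 ML/d = 0.05556 m³/s.
Mass flux = Q·C = 0.05556 m³/s × 47.2 g/m³ = 2.622 g/s.
= 2.622 g/s × 31.56 = 82.75 t/yr.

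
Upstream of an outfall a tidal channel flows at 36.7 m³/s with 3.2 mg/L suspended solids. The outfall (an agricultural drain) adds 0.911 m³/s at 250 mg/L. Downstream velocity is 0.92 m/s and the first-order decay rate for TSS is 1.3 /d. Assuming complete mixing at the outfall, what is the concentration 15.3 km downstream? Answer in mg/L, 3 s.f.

After complete mixing, C₀ = (0.911·250 + 36.7·3.2) / 37.61 = 9.178 mg/L.
Travel time t = 1.53e+04 m / 0.92 m/s = 1.663e+04 s = 0.1925 d.
C = 9.178·exp(−1.3·0.1925) = 9.178·0.7786 = 7.146 mg/L.

7.15 mg/L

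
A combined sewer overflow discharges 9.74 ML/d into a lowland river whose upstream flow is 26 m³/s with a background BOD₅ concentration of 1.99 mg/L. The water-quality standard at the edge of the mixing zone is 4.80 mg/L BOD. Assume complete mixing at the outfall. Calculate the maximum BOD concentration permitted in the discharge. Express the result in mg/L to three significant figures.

9.74 ML/d = 0.1127 m³/s.
Mass balance: 4.8·26.11 = 0.1127·Cₑ + 26·1.99.
Cₑ = (125.3 − 51.74) / 0.1127 = 652.9 mg/L.

653 mg/L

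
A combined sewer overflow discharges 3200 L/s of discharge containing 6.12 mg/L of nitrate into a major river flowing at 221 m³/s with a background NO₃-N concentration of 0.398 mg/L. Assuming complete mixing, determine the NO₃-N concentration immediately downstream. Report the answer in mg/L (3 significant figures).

3200 L/s = 3.2 m³/s.
Flow-weighted mixing gives C = (3.2·6.12 + 221·0.398) / (3.2 + 221) = 107.5/224.2 = 0.4797 mg/L.

0.480 mg/L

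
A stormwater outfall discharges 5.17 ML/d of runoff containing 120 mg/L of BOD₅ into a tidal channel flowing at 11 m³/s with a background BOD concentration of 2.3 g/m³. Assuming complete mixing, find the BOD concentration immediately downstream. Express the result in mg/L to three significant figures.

2.94 mg/L

5.17 ML/d = 0.05984 m³/s.
Flow-weighted mixing gives C = (0.05984·120 + 11·2.3) / (0.05984 + 11) = 32.48/11.06 = 2.937 mg/L.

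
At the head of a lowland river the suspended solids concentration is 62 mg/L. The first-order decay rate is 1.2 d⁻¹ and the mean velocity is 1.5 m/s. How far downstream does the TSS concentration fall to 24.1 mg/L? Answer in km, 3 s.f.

From C = C₀·e^(−kt), t = ln(C₀/C)/k = ln(62/24.1)/1.2 = 0.9449/1.2 = 0.7874 d.
Distance = v·t = 1.5 m/s × 6.803e+04 s = 1.021e+05 m = 102.1 km.

102 km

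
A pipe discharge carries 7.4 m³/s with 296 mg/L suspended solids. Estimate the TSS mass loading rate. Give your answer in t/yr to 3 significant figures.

69100 t/yr

Mass flux = Q·C = 7.4 m³/s × 296 g/m³ = 2190 g/s.
= 2190 g/s × 31.56 = 6.912e+04 t/yr.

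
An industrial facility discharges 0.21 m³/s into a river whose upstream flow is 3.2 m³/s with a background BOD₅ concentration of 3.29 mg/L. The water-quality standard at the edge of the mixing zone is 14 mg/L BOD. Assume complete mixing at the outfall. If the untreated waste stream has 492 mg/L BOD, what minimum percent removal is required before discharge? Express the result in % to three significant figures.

64.0 %

Mass balance: 14·3.41 = 0.21·Cₑ + 3.2·3.29.
Cₑ = (47.74 − 10.53) / 0.21 = 177.2 mg/L.
Required removal = 1 − 177.2/492 = 63.98 %.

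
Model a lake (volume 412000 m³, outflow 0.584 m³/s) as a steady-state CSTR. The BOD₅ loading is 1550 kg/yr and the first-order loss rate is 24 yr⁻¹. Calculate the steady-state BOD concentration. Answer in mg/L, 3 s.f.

0.0547 mg/L

Outflow Q = 0.584 m³/s × 3.156e+07 s/yr = 1.843e+07 m³/yr.
Steady-state CSTR mass balance: W = Q·C + k·V·C, so C = W/(Q + kV).
Q + kV = 1.843e+07 + 24·412000 = 2.832e+07 m³/yr.
C = 1550/2.832e+07 = 5.474e-05 kg/m³ = 0.05474 mg/L.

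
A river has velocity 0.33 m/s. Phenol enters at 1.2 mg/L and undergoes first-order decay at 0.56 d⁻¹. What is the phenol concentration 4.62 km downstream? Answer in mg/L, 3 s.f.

1.10 mg/L

Travel time t = 4.62 km / 0.33 m/s = 4620/0.33 = 1.4e+04 s = 0.162 d.
First-order decay: C = 1.2·exp(−0.56·0.162) = 1.2·0.9133 = 1.096 mg/L.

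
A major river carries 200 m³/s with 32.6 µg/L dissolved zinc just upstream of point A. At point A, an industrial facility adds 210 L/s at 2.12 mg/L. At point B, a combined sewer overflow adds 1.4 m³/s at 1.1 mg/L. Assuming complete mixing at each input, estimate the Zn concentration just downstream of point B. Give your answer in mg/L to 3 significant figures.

0.0422 mg/L

32.6 µg/L = 0.0326 mg/L.
210 L/s = 0.21 m³/s.
After input A: C = (200·0.0326 + 0.21·2.12) / 200.2 = 0.03479 mg/L.
After input B: C = (200.2·0.03479 + 1.4·1.1) / 201.6 = 0.04219 mg/L.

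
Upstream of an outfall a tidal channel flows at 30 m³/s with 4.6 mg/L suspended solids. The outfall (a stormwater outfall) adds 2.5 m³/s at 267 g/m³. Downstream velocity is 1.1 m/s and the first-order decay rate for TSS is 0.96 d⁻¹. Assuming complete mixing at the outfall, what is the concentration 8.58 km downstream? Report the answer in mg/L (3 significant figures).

22.7 mg/L

After complete mixing, C₀ = (2.5·267 + 30·4.6) / 32.5 = 24.78 mg/L.
Travel time t = 8580 m / 1.1 m/s = 7800 s = 0.09028 d.
C = 24.78·exp(−0.96·0.09028) = 24.78·0.917 = 22.73 mg/L.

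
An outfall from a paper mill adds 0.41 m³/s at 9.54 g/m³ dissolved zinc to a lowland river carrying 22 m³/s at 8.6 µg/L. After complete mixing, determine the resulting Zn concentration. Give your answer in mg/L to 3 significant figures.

8.6 µg/L = 0.0086 mg/L.
By mass balance at complete mixing, C = (0.41·9.54 + 22·0.0086) / (0.41 + 22) = 4.101/22.41 = 0.183 mg/L.

0.183 mg/L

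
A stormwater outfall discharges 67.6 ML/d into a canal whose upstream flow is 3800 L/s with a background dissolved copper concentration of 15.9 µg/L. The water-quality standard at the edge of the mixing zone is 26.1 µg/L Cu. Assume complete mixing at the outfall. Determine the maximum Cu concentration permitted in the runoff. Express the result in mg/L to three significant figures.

67.6 ML/d = 0.7824 m³/s.
3800 L/s = 3.8 m³/s.
15.9 µg/L = 0.0159 mg/L.
26.1 µg/L = 0.0261 mg/L.
Mass balance: 0.0261·4.582 = 0.7824·Cₑ + 3.8·0.0159.
Cₑ = (0.1196 − 0.06042) / 0.7824 = 0.07564 mg/L.

0.0756 mg/L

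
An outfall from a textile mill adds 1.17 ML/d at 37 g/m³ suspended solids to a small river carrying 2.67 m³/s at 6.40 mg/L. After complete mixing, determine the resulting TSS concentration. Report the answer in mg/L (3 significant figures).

1.17 ML/d = 0.01354 m³/s.
Conservation of mass across the mixing zone: C = (0.01354·37 + 2.67·6.4) / (0.01354 + 2.67) = 17.59/2.684 = 6.554 mg/L.

6.55 mg/L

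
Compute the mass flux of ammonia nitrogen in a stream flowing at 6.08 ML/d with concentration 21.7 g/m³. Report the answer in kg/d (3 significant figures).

6.08 ML/d = 0.07037 m³/s.
Mass flux = Q·C = 0.07037 m³/s × 21.7 g/m³ = 1.527 g/s.
= 1.527 g/s × 86.4 = 131.9 kg/d.

132 kg/d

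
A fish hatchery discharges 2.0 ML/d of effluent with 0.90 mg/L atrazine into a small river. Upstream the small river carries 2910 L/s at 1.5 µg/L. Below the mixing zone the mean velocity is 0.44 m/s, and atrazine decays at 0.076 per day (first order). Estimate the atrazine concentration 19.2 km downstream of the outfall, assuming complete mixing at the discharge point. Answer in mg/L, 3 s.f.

2.0 ML/d = 0.02315 m³/s.
2910 L/s = 2.91 m³/s.
1.5 µg/L = 0.0015 mg/L.
After complete mixing, C₀ = (0.02315·0.9 + 2.91·0.0015) / 2.933 = 0.008591 mg/L.
Travel time t = 1.92e+04 m / 0.44 m/s = 4.364e+04 s = 0.5051 d.
C = 0.008591·exp(−0.076·0.5051) = 0.008591·0.9623 = 0.008267 mg/L.

0.00827 mg/L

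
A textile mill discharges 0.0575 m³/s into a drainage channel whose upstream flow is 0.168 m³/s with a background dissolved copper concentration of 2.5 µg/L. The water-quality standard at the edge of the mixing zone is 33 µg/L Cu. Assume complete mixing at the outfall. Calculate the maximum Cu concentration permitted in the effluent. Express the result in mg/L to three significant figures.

0.122 mg/L

2.5 µg/L = 0.0025 mg/L.
33 µg/L = 0.033 mg/L.
Mass balance: 0.033·0.2255 = 0.0575·Cₑ + 0.168·0.0025.
Cₑ = (0.007442 − 0.00042) / 0.0575 = 0.1221 mg/L.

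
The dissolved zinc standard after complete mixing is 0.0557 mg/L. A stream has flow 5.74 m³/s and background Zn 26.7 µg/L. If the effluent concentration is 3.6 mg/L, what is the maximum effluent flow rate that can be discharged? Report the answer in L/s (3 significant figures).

26.7 µg/L = 0.0267 mg/L.
Mass balance at complete mixing: C_std·(Q_w + Q_r) = Q_w·C_e + Q_r·C_b.
Rearranging, Q_w = Q_r·(C_std − C_b)/(C_e − C_std) = 5.74·(0.0557 − 0.0267) / (3.6 − 0.0557) = 0.04697 m³/s.
= 46.97 L/s.

47.0 L/s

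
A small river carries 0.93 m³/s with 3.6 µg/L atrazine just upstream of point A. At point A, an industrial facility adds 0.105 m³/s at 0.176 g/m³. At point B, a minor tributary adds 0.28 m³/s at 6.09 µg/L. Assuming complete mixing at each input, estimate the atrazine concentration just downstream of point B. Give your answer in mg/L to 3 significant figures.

3.6 µg/L = 0.0036 mg/L.
After input A: C = (0.93·0.0036 + 0.105·0.176) / 1.035 = 0.02109 mg/L.
6.09 µg/L = 0.00609 mg/L.
After input B: C = (1.035·0.02109 + 0.28·0.00609) / 1.315 = 0.0179 mg/L.

0.0179 mg/L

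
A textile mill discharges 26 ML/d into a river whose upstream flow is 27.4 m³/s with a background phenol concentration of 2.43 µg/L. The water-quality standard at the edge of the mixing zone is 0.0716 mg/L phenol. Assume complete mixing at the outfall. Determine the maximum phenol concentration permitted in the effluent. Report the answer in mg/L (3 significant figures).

26 ML/d = 0.3009 m³/s.
2.43 µg/L = 0.00243 mg/L.
Mass balance: 0.0716·27.7 = 0.3009·Cₑ + 27.4·0.00243.
Cₑ = (1.983 − 0.06658) / 0.3009 = 6.37 mg/L.

6.37 mg/L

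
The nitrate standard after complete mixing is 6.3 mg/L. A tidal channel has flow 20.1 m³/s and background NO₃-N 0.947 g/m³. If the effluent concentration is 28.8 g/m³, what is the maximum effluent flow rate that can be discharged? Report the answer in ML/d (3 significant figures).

Mass balance at complete mixing: C_std·(Q_w + Q_r) = Q_w·C_e + Q_r·C_b.
Rearranging, Q_w = Q_r·(C_std − C_b)/(C_e − C_std) = 20.1·(6.3 − 0.947) / (28.8 − 6.3) = 4.782 m³/s.
= 413.2 ML/d.

413 ML/d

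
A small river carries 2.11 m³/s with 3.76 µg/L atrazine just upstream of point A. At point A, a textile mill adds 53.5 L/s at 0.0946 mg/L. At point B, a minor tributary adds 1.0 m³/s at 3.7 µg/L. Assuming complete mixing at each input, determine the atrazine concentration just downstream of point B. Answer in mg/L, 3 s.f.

3.76 µg/L = 0.00376 mg/L.
53.5 L/s = 0.0535 m³/s.
After input A: C = (2.11·0.00376 + 0.0535·0.0946) / 2.163 = 0.006006 mg/L.
3.7 µg/L = 0.0037 mg/L.
After input B: C = (2.163·0.006006 + 1·0.0037) / 3.163 = 0.005277 mg/L.

0.00528 mg/L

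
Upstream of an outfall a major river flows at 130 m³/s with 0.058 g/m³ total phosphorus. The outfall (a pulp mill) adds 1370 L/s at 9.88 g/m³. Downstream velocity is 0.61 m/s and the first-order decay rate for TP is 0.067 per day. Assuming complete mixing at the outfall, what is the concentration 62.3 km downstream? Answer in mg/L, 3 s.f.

1370 L/s = 1.37 m³/s.
After complete mixing, C₀ = (1.37·9.88 + 130·0.058) / 131.4 = 0.1604 mg/L.
Travel time t = 6.23e+04 m / 0.61 m/s = 1.021e+05 s = 1.182 d.
C = 0.1604·exp(−0.067·1.182) = 0.1604·0.9239 = 0.1482 mg/L.

0.148 mg/L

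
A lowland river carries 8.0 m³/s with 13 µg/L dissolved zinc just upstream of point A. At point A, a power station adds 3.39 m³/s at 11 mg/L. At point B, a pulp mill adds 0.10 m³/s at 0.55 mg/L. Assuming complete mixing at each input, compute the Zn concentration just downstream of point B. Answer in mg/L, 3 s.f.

3.26 mg/L

13 µg/L = 0.013 mg/L.
After input A: C = (8·0.013 + 3.39·11) / 11.39 = 3.283 mg/L.
After input B: C = (11.39·3.283 + 0.1·0.55) / 11.49 = 3.259 mg/L.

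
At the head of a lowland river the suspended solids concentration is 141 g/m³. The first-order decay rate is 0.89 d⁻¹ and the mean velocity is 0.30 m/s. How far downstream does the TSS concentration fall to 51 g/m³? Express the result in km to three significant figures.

From C = C₀·e^(−kt), t = ln(C₀/C)/k = ln(141/51)/0.89 = 1.017/0.89 = 1.143 d.
Distance = v·t = 0.30 m/s × 9.872e+04 s = 2.962e+04 m = 29.62 km.

29.6 km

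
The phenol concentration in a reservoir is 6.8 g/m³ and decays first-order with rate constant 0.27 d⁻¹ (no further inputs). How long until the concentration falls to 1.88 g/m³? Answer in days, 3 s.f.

t = ln(C₀/C)/k = ln(6.8/1.88)/0.27 = 1.286/0.27 = 4.762 d.

4.76 d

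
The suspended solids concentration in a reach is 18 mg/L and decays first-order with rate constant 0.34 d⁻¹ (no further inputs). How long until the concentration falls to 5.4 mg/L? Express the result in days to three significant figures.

3.54 d

t = ln(C₀/C)/k = ln(18/5.4)/0.34 = 1.204/0.34 = 3.541 d.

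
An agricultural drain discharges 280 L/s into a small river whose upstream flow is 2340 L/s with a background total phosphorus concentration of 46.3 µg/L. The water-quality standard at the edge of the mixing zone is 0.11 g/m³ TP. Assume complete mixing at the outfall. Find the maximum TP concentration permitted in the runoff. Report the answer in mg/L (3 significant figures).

280 L/s = 0.28 m³/s.
2340 L/s = 2.34 m³/s.
46.3 µg/L = 0.0463 mg/L.
Mass balance: 0.11·2.62 = 0.28·Cₑ + 2.34·0.0463.
Cₑ = (0.2882 − 0.1083) / 0.28 = 0.6423 mg/L.

0.642 mg/L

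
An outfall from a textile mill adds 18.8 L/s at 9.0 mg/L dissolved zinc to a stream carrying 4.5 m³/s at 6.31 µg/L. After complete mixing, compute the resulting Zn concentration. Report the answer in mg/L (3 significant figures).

0.0437 mg/L

18.8 L/s = 0.0188 m³/s.
6.31 µg/L = 0.00631 mg/L.
By mass balance at complete mixing, C = (0.0188·9 + 4.5·0.00631) / (0.0188 + 4.5) = 0.1976/4.519 = 0.04373 mg/L.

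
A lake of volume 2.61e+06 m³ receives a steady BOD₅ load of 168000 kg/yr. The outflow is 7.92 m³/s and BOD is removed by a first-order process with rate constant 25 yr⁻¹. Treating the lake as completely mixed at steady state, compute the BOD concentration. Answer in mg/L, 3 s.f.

0.533 mg/L

Outflow Q = 7.92 m³/s × 3.156e+07 s/yr = 2.499e+08 m³/yr.
Steady-state CSTR mass balance: W = Q·C + k·V·C, so C = W/(Q + kV).
Q + kV = 2.499e+08 + 25·2.61e+06 = 3.152e+08 m³/yr.
C = 168000/3.152e+08 = 0.000533 kg/m³ = 0.533 mg/L.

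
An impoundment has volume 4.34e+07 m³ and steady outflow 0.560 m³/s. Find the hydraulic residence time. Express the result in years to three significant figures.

2.46 yr

Q = 0.560 m³/s × 3.156e+07 s/yr = 1.767e+07 m³/yr.
Hydraulic residence time τ = V/Q = 4.34e+07/1.767e+07 = 2.456 yr.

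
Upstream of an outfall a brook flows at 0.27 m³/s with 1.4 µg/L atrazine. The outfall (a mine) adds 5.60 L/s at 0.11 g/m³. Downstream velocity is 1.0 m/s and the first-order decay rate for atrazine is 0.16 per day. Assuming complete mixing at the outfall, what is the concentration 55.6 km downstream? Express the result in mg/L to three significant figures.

0.00325 mg/L

5.60 L/s = 0.0056 m³/s.
1.4 µg/L = 0.0014 mg/L.
After complete mixing, C₀ = (0.0056·0.11 + 0.27·0.0014) / 0.2756 = 0.003607 mg/L.
Travel time t = 5.56e+04 m / 1.0 m/s = 5.56e+04 s = 0.6435 d.
C = 0.003607·exp(−0.16·0.6435) = 0.003607·0.9022 = 0.003254 mg/L.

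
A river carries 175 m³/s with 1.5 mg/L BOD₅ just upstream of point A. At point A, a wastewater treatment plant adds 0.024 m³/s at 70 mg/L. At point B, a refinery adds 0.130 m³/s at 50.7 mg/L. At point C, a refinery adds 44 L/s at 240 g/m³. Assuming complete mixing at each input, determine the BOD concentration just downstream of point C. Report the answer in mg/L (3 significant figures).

After input A: C = (175·1.5 + 0.024·70) / 175 = 1.509 mg/L.
After input B: C = (175·1.509 + 0.13·50.7) / 175.2 = 1.546 mg/L.
44 L/s = 0.044 m³/s.
After input C: C = (175.2·1.546 + 0.044·240) / 175.2 = 1.606 mg/L.

1.61 mg/L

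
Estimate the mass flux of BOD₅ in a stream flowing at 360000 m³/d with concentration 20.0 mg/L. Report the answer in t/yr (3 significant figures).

360000 m³/d = 4.167 m³/s.
Mass flux = Q·C = 4.167 m³/s × 20 g/m³ = 83.33 g/s.
= 83.33 g/s × 31.56 = 2630 t/yr.

2630 t/yr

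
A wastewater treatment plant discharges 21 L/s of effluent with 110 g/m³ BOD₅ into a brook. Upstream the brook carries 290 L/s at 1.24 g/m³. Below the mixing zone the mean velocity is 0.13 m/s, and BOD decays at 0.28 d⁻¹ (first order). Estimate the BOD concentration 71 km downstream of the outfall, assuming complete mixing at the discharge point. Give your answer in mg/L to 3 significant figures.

1.46 mg/L

21 L/s = 0.021 m³/s.
290 L/s = 0.29 m³/s.
After complete mixing, C₀ = (0.021·110 + 0.29·1.24) / 0.311 = 8.584 mg/L.
Travel time t = 7.1e+04 m / 0.13 m/s = 5.462e+05 s = 6.321 d.
C = 8.584·exp(−0.28·6.321) = 8.584·0.1703 = 1.462 mg/L.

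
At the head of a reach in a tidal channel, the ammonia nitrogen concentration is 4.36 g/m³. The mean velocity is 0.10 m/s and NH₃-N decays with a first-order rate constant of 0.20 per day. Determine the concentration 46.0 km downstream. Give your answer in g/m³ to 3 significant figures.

1.50 g/m³

Travel time t = 46.0 km / 0.10 m/s = 4.6e+04/0.10 = 4.6e+05 s = 5.324 d.
First-order decay: C = 4.36·exp(−0.20·5.324) = 4.36·0.3448 = 1.503 g/m³.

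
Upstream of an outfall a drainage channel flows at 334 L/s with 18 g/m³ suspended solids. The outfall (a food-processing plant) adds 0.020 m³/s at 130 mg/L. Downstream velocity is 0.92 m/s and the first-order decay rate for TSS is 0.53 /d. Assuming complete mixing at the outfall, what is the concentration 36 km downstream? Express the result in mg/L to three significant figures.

334 L/s = 0.334 m³/s.
After complete mixing, C₀ = (0.02·130 + 0.334·18) / 0.354 = 24.33 mg/L.
Travel time t = 3.6e+04 m / 0.92 m/s = 3.913e+04 s = 0.4529 d.
C = 24.33·exp(−0.53·0.4529) = 24.33·0.7866 = 19.14 mg/L.

19.1 mg/L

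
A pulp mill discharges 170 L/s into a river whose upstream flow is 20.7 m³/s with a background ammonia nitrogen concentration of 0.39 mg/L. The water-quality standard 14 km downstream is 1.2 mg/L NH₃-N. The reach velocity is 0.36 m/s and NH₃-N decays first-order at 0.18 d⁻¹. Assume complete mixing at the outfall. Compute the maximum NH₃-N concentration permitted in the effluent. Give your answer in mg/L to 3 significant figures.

170 L/s = 0.17 m³/s.
Travel time to the compliance point: t = 1.4e+04/0.36 = 3.889e+04 s = 0.4501 d; decay factor exp(−0.18·0.4501) = 0.9222.
So the concentration just after mixing may be at most 1.2/0.9222 = 1.301 mg/L.
Mass balance: 1.301·20.87 = 0.17·Cₑ + 20.7·0.39.
Cₑ = (27.16 − 8.073) / 0.17 = 112.3 mg/L.

112 mg/L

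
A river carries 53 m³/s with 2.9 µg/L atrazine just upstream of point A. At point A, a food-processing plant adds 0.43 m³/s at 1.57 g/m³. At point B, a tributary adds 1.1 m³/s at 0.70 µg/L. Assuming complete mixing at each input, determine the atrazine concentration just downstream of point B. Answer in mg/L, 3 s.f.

2.9 µg/L = 0.0029 mg/L.
After input A: C = (53·0.0029 + 0.43·1.57) / 53.43 = 0.01551 mg/L.
0.70 µg/L = 0.0007 mg/L.
After input B: C = (53.43·0.01551 + 1.1·0.0007) / 54.53 = 0.01521 mg/L.

0.0152 mg/L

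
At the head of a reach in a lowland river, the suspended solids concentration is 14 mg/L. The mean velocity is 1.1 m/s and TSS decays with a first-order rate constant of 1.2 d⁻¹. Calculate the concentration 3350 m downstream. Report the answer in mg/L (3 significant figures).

13.4 mg/L

Travel time t = 3350 m / 1.1 m/s = 3350/1.1 = 3045 s = 0.03525 d.
First-order decay: C = 14·exp(−1.2·0.03525) = 14·0.9586 = 13.42 mg/L.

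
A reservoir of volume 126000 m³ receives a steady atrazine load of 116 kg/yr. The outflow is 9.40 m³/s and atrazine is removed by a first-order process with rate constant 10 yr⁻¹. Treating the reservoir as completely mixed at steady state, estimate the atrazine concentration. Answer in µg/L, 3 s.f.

Outflow Q = 9.40 m³/s × 3.156e+07 s/yr = 2.966e+08 m³/yr.
Steady-state CSTR mass balance: W = Q·C + k·V·C, so C = W/(Q + kV).
Q + kV = 2.966e+08 + 10·126000 = 2.979e+08 m³/yr.
C = 116/2.979e+08 = 3.894e-07 kg/m³ = 0.0003894 mg/L = 0.3894 µg/L.

0.389 µg/L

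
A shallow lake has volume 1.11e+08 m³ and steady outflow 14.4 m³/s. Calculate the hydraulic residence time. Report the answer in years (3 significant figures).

Q = 14.4 m³/s × 3.156e+07 s/yr = 4.544e+08 m³/yr.
Hydraulic residence time τ = V/Q = 1.11e+08/4.544e+08 = 0.2443 yr.

0.244 yr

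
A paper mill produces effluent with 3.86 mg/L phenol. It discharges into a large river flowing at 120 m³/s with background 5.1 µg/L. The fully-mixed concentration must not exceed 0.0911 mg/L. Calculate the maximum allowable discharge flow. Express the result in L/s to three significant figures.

2740 L/s

5.1 µg/L = 0.0051 mg/L.
Mass balance at complete mixing: C_std·(Q_w + Q_r) = Q_w·C_e + Q_r·C_b.
Rearranging, Q_w = Q_r·(C_std − C_b)/(C_e − C_std) = 120·(0.0911 − 0.0051) / (3.86 − 0.0911) = 2.738 m³/s.
= 2738 L/s.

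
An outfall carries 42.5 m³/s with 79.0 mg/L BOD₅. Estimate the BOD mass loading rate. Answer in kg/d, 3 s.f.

Mass flux = Q·C = 42.5 m³/s × 79 g/m³ = 3358 g/s.
= 3358 g/s × 86.4 = 2.901e+05 kg/d.

290000 kg/d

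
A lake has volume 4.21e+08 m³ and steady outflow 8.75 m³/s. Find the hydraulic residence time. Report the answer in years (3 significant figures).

Q = 8.75 m³/s × 3.156e+07 s/yr = 2.761e+08 m³/yr.
Hydraulic residence time τ = V/Q = 4.21e+08/2.761e+08 = 1.525 yr.

1.52 yr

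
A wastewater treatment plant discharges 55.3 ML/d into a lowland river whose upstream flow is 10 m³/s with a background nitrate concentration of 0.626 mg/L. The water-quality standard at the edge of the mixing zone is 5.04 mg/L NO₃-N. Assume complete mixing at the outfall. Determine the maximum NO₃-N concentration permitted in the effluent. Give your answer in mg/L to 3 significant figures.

55.3 ML/d = 0.64 m³/s.
Mass balance: 5.04·10.64 = 0.64·Cₑ + 10·0.626.
Cₑ = (53.63 − 6.26) / 0.64 = 74 mg/L.

74.0 mg/L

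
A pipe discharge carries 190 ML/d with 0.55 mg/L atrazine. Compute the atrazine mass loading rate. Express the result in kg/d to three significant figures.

190 ML/d = 2.199 m³/s.
Mass flux = Q·C = 2.199 m³/s × 0.55 g/m³ = 1.209 g/s.
= 1.209 g/s × 86.4 = 104.5 kg/d.

104 kg/d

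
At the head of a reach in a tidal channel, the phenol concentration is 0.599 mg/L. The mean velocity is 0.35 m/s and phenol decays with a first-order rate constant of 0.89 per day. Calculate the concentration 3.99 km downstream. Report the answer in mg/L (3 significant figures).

0.533 mg/L

Travel time t = 3.99 km / 0.35 m/s = 3990/0.35 = 1.14e+04 s = 0.1319 d.
First-order decay: C = 0.599·exp(−0.89·0.1319) = 0.599·0.8892 = 0.5326 mg/L.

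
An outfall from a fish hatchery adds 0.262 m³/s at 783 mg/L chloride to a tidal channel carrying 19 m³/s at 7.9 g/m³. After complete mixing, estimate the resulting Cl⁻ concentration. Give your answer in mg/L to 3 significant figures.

18.4 mg/L

Flow-weighted mixing gives C = (0.262·783 + 19·7.9) / (0.262 + 19) = 355.2/19.26 = 18.44 mg/L.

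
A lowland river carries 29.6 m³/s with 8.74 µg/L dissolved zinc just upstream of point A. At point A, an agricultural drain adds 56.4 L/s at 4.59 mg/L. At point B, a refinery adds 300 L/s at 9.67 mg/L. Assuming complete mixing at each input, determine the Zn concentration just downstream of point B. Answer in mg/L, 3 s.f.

8.74 µg/L = 0.00874 mg/L.
56.4 L/s = 0.0564 m³/s.
After input A: C = (29.6·0.00874 + 0.0564·4.59) / 29.66 = 0.01745 mg/L.
300 L/s = 0.3 m³/s.
After input B: C = (29.66·0.01745 + 0.3·9.67) / 29.96 = 0.1141 mg/L.

0.114 mg/L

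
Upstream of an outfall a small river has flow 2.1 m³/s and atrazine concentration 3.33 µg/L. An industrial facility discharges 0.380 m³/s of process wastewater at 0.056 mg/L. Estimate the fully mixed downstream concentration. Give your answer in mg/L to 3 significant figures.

3.33 µg/L = 0.00333 mg/L.
Conservation of mass across the mixing zone: C = (0.38·0.056 + 2.1·0.00333) / (0.38 + 2.1) = 0.02827/2.48 = 0.0114 mg/L.

0.0114 mg/L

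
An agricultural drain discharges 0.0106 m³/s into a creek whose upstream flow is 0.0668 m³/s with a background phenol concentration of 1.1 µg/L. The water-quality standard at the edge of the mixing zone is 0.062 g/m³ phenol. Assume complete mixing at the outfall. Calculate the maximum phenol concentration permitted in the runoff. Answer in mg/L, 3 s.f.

1.1 µg/L = 0.0011 mg/L.
Mass balance: 0.062·0.0774 = 0.0106·Cₑ + 0.0668·0.0011.
Cₑ = (0.004799 − 7.348e-05) / 0.0106 = 0.4458 mg/L.

0.446 mg/L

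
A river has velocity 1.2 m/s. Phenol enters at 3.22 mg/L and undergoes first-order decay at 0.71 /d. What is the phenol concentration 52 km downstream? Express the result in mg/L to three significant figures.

Travel time t = 52 km / 1.2 m/s = 5.2e+04/1.2 = 4.333e+04 s = 0.5015 d.
First-order decay: C = 3.22·exp(−0.71·0.5015) = 3.22·0.7004 = 2.255 mg/L.

2.26 mg/L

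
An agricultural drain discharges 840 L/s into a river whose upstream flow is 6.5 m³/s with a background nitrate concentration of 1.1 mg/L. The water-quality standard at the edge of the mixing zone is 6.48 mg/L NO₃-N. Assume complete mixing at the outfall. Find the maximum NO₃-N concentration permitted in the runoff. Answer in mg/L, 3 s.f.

48.1 mg/L

840 L/s = 0.84 m³/s.
Mass balance: 6.48·7.34 = 0.84·Cₑ + 6.5·1.1.
Cₑ = (47.56 − 7.15) / 0.84 = 48.11 mg/L.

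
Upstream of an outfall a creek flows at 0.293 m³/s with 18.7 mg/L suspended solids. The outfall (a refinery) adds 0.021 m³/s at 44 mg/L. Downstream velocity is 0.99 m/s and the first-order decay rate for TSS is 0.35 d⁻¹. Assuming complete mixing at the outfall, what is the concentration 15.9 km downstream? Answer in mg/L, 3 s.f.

19.1 mg/L

After complete mixing, C₀ = (0.021·44 + 0.293·18.7) / 0.314 = 20.39 mg/L.
Travel time t = 1.59e+04 m / 0.99 m/s = 1.606e+04 s = 0.1859 d.
C = 20.39·exp(−0.35·0.1859) = 20.39·0.937 = 19.11 mg/L.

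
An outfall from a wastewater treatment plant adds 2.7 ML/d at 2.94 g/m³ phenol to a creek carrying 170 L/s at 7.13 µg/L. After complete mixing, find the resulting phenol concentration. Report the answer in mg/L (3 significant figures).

0.463 mg/L

2.7 ML/d = 0.03125 m³/s.
170 L/s = 0.17 m³/s.
7.13 µg/L = 0.00713 mg/L.
Flow-weighted mixing gives C = (0.03125·2.94 + 0.17·0.00713) / (0.03125 + 0.17) = 0.09309/0.2013 = 0.4625 mg/L.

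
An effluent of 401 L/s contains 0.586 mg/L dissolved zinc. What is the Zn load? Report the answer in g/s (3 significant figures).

0.235 g/s

401 L/s = 0.401 m³/s.
Mass flux = Q·C = 0.401 m³/s × 0.586 g/m³ = 0.235 g/s.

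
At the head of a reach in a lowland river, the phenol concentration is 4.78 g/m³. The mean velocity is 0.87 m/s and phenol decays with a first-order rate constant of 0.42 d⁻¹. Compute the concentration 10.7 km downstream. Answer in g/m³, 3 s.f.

4.50 g/m³

Travel time t = 10.7 km / 0.87 m/s = 1.07e+04/0.87 = 1.23e+04 s = 0.1423 d.
First-order decay: C = 4.78·exp(−0.42·0.1423) = 4.78·0.942 = 4.503 g/m³.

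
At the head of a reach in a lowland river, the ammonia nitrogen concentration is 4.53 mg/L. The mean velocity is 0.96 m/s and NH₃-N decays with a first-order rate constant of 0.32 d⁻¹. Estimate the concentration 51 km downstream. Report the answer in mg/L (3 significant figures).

3.72 mg/L

Travel time t = 51 km / 0.96 m/s = 5.1e+04/0.96 = 5.312e+04 s = 0.6149 d.
First-order decay: C = 4.53·exp(−0.32·0.6149) = 4.53·0.8214 = 3.721 mg/L.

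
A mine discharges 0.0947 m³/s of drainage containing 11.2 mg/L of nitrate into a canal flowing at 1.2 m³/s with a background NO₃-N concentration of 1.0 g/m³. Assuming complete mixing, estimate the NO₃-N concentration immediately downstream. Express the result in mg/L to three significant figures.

By mass balance at complete mixing, C = (0.0947·11.2 + 1.2·1) / (0.0947 + 1.2) = 2.261/1.295 = 1.746 mg/L.

1.75 mg/L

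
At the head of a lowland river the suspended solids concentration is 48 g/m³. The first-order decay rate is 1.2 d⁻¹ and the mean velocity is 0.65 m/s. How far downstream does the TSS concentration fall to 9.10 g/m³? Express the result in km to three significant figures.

77.8 km

From C = C₀·e^(−kt), t = ln(C₀/C)/k = ln(48/9.10)/1.2 = 1.663/1.2 = 1.386 d.
Distance = v·t = 0.65 m/s × 1.197e+05 s = 7.782e+04 m = 77.82 km.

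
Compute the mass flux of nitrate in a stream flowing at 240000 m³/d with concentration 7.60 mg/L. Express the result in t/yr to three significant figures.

240000 m³/d = 2.778 m³/s.
Mass flux = Q·C = 2.778 m³/s × 7.6 g/m³ = 21.11 g/s.
= 21.11 g/s × 31.56 = 666.2 t/yr.

666 t/yr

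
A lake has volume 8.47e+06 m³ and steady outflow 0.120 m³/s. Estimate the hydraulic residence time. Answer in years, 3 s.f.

Q = 0.120 m³/s × 3.156e+07 s/yr = 3.787e+06 m³/yr.
Hydraulic residence time τ = V/Q = 8.47e+06/3.787e+06 = 2.237 yr.

2.24 yr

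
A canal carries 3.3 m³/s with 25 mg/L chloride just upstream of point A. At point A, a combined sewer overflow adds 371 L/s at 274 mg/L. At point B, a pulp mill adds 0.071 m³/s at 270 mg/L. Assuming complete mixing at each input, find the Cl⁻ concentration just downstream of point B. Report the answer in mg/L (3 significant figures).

54.3 mg/L

371 L/s = 0.371 m³/s.
After input A: C = (3.3·25 + 0.371·274) / 3.671 = 50.16 mg/L.
After input B: C = (3.671·50.16 + 0.071·270) / 3.742 = 54.34 mg/L.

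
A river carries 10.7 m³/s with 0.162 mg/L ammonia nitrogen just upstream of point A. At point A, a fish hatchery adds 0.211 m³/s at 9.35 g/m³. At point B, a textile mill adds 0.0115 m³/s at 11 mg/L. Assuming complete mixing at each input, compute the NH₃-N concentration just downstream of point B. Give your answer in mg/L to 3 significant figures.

After input A: C = (10.7·0.162 + 0.211·9.35) / 10.91 = 0.3397 mg/L.
After input B: C = (10.91·0.3397 + 0.0115·11) / 10.92 = 0.3509 mg/L.

0.351 mg/L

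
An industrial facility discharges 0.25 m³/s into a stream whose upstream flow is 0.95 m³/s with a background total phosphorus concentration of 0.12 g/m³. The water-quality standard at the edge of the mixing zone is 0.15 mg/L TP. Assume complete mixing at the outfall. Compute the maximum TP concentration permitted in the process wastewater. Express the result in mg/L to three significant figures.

0.264 mg/L

Mass balance: 0.15·1.2 = 0.25·Cₑ + 0.95·0.12.
Cₑ = (0.18 − 0.114) / 0.25 = 0.264 mg/L.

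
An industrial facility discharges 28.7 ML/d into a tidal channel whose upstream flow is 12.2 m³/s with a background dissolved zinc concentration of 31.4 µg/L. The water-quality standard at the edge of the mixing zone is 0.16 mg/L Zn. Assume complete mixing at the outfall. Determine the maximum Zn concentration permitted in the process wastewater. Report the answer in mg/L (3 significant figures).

28.7 ML/d = 0.3322 m³/s.
31.4 µg/L = 0.0314 mg/L.
Mass balance: 0.16·12.53 = 0.3322·Cₑ + 12.2·0.0314.
Cₑ = (2.005 − 0.3831) / 0.3322 = 4.883 mg/L.

4.88 mg/L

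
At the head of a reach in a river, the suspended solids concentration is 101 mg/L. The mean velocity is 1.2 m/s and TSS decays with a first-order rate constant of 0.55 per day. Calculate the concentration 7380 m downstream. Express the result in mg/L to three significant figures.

Travel time t = 7380 m / 1.2 m/s = 7380/1.2 = 6150 s = 0.07118 d.
First-order decay: C = 101·exp(−0.55·0.07118) = 101·0.9616 = 97.12 mg/L.

97.1 mg/L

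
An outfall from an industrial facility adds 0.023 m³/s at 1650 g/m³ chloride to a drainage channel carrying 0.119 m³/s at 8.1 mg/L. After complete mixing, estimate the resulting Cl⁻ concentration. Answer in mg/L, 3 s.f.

By mass balance at complete mixing, C = (0.023·1650 + 0.119·8.1) / (0.023 + 0.119) = 38.91/0.142 = 274 mg/L.

274 mg/L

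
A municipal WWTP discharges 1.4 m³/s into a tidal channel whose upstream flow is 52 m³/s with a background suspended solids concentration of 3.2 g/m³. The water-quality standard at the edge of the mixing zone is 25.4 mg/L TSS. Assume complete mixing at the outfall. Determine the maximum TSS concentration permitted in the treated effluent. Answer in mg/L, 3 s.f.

850 mg/L

Mass balance: 25.4·53.4 = 1.4·Cₑ + 52·3.2.
Cₑ = (1356 − 166.4) / 1.4 = 850 mg/L.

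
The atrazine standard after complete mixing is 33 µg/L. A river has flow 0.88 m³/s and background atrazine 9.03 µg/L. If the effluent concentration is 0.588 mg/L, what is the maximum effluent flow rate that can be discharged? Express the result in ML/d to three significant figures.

9.03 µg/L = 0.00903 mg/L.
33 µg/L = 0.033 mg/L.
Mass balance at complete mixing: C_std·(Q_w + Q_r) = Q_w·C_e + Q_r·C_b.
Rearranging, Q_w = Q_r·(C_std − C_b)/(C_e − C_std) = 0.88·(0.033 − 0.00903) / (0.588 − 0.033) = 0.03801 m³/s.
= 3.284 ML/d.

3.28 ML/d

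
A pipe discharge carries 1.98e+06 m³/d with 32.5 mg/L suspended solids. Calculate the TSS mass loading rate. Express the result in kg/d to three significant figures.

1.98e+06 m³/d = 22.92 m³/s.
Mass flux = Q·C = 22.92 m³/s × 32.5 g/m³ = 744.8 g/s.
= 744.8 g/s × 86.4 = 6.435e+04 kg/d.

64400 kg/d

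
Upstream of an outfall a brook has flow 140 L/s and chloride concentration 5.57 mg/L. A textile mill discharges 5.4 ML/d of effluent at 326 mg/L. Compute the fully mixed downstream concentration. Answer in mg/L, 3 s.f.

104 mg/L

5.4 ML/d = 0.0625 m³/s.
140 L/s = 0.14 m³/s.
Flow-weighted mixing gives C = (0.0625·326 + 0.14·5.57) / (0.0625 + 0.14) = 21.15/0.2025 = 104.5 mg/L.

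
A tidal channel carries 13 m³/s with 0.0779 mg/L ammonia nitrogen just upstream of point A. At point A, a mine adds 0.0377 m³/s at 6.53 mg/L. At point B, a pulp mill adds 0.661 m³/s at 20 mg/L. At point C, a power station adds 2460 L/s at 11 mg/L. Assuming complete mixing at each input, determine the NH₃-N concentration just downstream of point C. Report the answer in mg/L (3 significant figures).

After input A: C = (13·0.0779 + 0.0377·6.53) / 13.04 = 0.09656 mg/L.
After input B: C = (13.04·0.09656 + 0.661·20) / 13.7 = 1.057 mg/L.
2460 L/s = 2.46 m³/s.
After input C: C = (13.7·1.057 + 2.46·11) / 16.16 = 2.571 mg/L.

2.57 mg/L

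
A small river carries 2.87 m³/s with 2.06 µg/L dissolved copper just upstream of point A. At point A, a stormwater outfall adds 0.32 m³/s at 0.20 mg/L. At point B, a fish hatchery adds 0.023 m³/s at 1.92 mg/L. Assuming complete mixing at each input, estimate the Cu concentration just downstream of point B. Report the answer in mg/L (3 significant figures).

2.06 µg/L = 0.00206 mg/L.
After input A: C = (2.87·0.00206 + 0.32·0.2) / 3.19 = 0.02192 mg/L.
After input B: C = (3.19·0.02192 + 0.023·1.92) / 3.213 = 0.0355 mg/L.

0.0355 mg/L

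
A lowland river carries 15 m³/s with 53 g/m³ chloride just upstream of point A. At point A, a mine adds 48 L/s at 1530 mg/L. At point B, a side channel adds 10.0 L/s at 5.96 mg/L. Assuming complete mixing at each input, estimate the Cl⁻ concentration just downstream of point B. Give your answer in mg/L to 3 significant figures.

48 L/s = 0.048 m³/s.
After input A: C = (15·53 + 0.048·1530) / 15.05 = 57.71 mg/L.
10.0 L/s = 0.01 m³/s.
After input B: C = (15.05·57.71 + 0.01·5.96) / 15.06 = 57.68 mg/L.

57.7 mg/L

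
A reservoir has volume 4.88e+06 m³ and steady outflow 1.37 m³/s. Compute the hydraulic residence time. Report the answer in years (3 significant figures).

0.113 yr

Q = 1.37 m³/s × 3.156e+07 s/yr = 4.323e+07 m³/yr.
Hydraulic residence time τ = V/Q = 4.88e+06/4.323e+07 = 0.1129 yr.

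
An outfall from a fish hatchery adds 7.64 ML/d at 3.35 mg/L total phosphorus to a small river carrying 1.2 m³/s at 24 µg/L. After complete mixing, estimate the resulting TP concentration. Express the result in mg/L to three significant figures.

7.64 ML/d = 0.08843 m³/s.
24 µg/L = 0.024 mg/L.
Conservation of mass across the mixing zone: C = (0.08843·3.35 + 1.2·0.024) / (0.08843 + 1.2) = 0.325/1.288 = 0.2523 mg/L.

0.252 mg/L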